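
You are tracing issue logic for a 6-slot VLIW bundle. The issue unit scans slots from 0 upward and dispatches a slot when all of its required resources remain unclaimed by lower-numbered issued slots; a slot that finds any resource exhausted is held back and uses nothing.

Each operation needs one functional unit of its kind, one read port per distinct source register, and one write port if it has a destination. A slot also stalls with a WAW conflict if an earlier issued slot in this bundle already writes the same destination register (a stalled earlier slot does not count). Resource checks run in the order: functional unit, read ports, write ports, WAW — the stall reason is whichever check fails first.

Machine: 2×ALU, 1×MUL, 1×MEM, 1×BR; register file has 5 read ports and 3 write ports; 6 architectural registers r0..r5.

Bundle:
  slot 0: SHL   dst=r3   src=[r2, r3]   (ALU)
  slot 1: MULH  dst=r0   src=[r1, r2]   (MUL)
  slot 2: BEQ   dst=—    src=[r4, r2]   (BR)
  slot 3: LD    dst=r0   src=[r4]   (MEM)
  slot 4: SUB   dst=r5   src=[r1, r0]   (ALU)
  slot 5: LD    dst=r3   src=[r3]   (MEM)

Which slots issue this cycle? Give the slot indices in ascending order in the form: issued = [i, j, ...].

[0] ALU needs rd=2 wr=1: ok; after: ALU=1 MUL=1 MEM=1 BR=1, R=3, W=2
[1] MUL needs rd=2 wr=1: ok; after: ALU=1 MUL=0 MEM=1 BR=1, R=1, W=1
[2] BR needs rd=2 wr=0: RD_PORT; after: ALU=1 MUL=0 MEM=1 BR=1, R=1, W=1
[3] MEM needs rd=1 wr=1: WAW; after: ALU=1 MUL=0 MEM=1 BR=1, R=1, W=1
[4] ALU needs rd=2 wr=1: RD_PORT; after: ALU=1 MUL=0 MEM=1 BR=1, R=1, W=1
[5] MEM needs rd=1 wr=1: WAW; after: ALU=1 MUL=0 MEM=1 BR=1, R=1, W=1

issued = [0, 1]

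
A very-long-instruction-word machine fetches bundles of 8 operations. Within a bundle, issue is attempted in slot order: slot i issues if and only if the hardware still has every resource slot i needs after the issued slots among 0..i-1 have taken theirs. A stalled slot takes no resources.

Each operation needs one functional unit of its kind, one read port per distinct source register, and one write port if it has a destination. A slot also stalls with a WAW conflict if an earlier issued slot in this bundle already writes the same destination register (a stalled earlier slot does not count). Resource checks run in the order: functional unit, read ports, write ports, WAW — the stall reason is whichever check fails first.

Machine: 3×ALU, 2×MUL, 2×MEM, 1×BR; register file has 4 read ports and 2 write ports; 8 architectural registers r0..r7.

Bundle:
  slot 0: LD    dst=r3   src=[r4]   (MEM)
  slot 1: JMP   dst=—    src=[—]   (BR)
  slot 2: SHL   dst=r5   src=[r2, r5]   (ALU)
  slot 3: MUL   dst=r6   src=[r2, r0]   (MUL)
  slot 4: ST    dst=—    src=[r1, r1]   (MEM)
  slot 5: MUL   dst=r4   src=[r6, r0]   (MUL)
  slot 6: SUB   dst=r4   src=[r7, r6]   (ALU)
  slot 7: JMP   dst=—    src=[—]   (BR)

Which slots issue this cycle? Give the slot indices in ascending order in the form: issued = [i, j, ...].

issued = [0, 1, 2, 4]

#0 MEM src=r4 dispatched  <A:3 Mu:2 Ld:1 B:1 rd:3 wr:1>
#1 BR src=- dispatched  <A:3 Mu:2 Ld:1 B:0 rd:3 wr:1>
#2 ALU src=r2,r5 dispatched  <A:2 Mu:2 Ld:1 B:0 rd:1 wr:0>
#3 MUL src=r2,r0 held:RD_PORT  <A:2 Mu:2 Ld:1 B:0 rd:1 wr:0>
#4 MEM src=r1,r1 dispatched  <A:2 Mu:2 Ld:0 B:0 rd:0 wr:0>
#5 MUL src=r6,r0 held:RD_PORT  <A:2 Mu:2 Ld:0 B:0 rd:0 wr:0>
#6 ALU src=r7,r6 held:RD_PORT  <A:2 Mu:2 Ld:0 B:0 rd:0 wr:0>
#7 BR src=- held:FU  <A:2 Mu:2 Ld:0 B:0 rd:0 wr:0>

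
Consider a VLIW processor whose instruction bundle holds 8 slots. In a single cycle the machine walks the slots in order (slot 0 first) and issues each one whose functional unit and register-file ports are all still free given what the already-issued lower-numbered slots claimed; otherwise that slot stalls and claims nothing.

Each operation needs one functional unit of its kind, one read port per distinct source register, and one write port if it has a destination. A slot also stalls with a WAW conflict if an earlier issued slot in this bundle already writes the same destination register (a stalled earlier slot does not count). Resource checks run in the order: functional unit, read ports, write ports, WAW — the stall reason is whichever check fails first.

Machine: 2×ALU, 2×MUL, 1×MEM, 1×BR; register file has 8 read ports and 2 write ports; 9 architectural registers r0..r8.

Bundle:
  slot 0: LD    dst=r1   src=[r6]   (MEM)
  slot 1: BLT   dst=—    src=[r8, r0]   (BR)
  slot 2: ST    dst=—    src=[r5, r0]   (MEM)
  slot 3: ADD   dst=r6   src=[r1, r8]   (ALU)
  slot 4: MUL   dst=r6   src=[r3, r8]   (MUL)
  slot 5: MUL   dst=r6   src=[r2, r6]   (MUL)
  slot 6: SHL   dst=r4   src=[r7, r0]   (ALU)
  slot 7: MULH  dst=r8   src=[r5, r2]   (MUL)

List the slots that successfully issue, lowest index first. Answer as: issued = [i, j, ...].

issued = [0, 1, 3]

[0] MEM needs rd=1 wr=1: ok; after: ALU=2 MUL=2 MEM=0 BR=1, R=7, W=1
[1] BR needs rd=2 wr=0: ok; after: ALU=2 MUL=2 MEM=0 BR=0, R=5, W=1
[2] MEM needs rd=2 wr=0: FU; after: ALU=2 MUL=2 MEM=0 BR=0, R=5, W=1
[3] ALU needs rd=2 wr=1: ok; after: ALU=1 MUL=2 MEM=0 BR=0, R=3, W=0
[4] MUL needs rd=2 wr=1: WR_PORT; after: ALU=1 MUL=2 MEM=0 BR=0, R=3, W=0
[5] MUL needs rd=2 wr=1: WR_PORT; after: ALU=1 MUL=2 MEM=0 BR=0, R=3, W=0
[6] ALU needs rd=2 wr=1: WR_PORT; after: ALU=1 MUL=2 MEM=0 BR=0, R=3, W=0
[7] MUL needs rd=2 wr=1: WR_PORT; after: ALU=1 MUL=2 MEM=0 BR=0, R=3, W=0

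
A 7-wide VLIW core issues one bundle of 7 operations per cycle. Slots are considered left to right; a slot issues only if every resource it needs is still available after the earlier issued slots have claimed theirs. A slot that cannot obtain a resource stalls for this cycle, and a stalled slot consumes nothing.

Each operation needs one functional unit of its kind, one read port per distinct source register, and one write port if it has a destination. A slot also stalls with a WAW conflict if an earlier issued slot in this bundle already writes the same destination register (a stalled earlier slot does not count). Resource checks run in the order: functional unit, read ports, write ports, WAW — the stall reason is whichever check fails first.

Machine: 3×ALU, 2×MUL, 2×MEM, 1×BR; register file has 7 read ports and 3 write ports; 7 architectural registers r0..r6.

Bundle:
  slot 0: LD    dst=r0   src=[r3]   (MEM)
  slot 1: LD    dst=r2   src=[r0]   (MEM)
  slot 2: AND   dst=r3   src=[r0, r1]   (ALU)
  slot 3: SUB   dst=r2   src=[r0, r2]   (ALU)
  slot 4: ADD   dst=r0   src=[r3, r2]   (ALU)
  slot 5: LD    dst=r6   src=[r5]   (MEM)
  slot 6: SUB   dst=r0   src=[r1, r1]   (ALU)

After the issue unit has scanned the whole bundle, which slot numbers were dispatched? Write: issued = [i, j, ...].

issued = [0, 1, 2]

slot 0 (MEM): ISSUE — free A3,Mu2,Ld1,B1 rp6 wp2
slot 1 (MEM): ISSUE — free A3,Mu2,Ld0,B1 rp5 wp1
slot 2 (ALU): ISSUE — free A2,Mu2,Ld0,B1 rp3 wp0
slot 3 (ALU): stall WR_PORT — free A2,Mu2,Ld0,B1 rp3 wp0
slot 4 (ALU): stall WR_PORT — free A2,Mu2,Ld0,B1 rp3 wp0
slot 5 (MEM): stall FU — free A2,Mu2,Ld0,B1 rp3 wp0
slot 6 (ALU): stall WR_PORT — free A2,Mu2,Ld0,B1 rp3 wp0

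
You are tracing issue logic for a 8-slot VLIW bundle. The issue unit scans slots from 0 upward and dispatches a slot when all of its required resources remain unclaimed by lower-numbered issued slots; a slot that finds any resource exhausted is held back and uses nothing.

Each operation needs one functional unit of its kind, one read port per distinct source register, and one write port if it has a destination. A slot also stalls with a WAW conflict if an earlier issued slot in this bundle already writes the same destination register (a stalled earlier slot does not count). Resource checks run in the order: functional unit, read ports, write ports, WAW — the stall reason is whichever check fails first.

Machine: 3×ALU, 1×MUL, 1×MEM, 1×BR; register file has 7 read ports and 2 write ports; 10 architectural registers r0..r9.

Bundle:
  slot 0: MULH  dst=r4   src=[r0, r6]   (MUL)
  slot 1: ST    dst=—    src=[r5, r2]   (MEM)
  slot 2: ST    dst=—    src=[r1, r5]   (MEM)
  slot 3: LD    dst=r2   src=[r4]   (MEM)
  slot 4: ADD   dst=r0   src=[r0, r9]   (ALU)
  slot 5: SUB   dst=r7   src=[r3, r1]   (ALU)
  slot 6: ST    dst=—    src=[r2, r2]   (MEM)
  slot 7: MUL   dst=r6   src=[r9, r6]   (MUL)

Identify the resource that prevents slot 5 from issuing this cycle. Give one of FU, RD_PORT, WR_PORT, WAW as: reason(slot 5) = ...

reason(slot 5) = RD_PORT

(0) want 1×MUL +2rd +1wr — yes → AL3|MU0|ME1|BR1|rd5|wr1
(1) want 1×MEM +2rd +0wr — yes → AL3|MU0|ME0|BR1|rd3|wr1
(2) want 1×MEM +2rd +0wr — FU → AL3|MU0|ME0|BR1|rd3|wr1
(3) want 1×MEM +1rd +1wr — FU → AL3|MU0|ME0|BR1|rd3|wr1
(4) want 1×ALU +2rd +1wr — yes → AL2|MU0|ME0|BR1|rd1|wr0
(5) want 1×ALU +2rd +1wr — RD_PORT → AL2|MU0|ME0|BR1|rd1|wr0
(6) want 1×MEM +1rd +0wr — FU → AL2|MU0|ME0|BR1|rd1|wr0
(7) want 1×MUL +2rd +1wr — FU → AL2|MU0|ME0|BR1|rd1|wr0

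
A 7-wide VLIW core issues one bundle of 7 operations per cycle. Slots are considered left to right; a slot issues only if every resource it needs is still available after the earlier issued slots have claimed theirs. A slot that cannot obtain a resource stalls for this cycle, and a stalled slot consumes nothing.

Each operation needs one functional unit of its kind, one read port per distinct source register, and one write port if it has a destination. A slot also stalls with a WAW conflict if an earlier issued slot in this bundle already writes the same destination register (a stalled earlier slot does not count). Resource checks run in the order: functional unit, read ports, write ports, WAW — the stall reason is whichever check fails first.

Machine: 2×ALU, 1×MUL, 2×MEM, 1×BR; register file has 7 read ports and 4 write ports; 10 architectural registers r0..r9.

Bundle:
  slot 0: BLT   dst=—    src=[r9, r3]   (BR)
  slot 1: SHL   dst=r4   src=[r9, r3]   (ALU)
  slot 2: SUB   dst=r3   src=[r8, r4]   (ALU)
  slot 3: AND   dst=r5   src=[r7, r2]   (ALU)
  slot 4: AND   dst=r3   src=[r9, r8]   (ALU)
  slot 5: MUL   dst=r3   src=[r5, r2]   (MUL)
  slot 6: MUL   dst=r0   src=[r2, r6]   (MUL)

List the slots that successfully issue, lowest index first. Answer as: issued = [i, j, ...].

[0] BR needs rd=2 wr=0: ok; after: ALU=2 MUL=1 MEM=2 BR=0, R=5, W=4
[1] ALU needs rd=2 wr=1: ok; after: ALU=1 MUL=1 MEM=2 BR=0, R=3, W=3
[2] ALU needs rd=2 wr=1: ok; after: ALU=0 MUL=1 MEM=2 BR=0, R=1, W=2
[3] ALU needs rd=2 wr=1: FU; after: ALU=0 MUL=1 MEM=2 BR=0, R=1, W=2
[4] ALU needs rd=2 wr=1: FU; after: ALU=0 MUL=1 MEM=2 BR=0, R=1, W=2
[5] MUL needs rd=2 wr=1: RD_PORT; after: ALU=0 MUL=1 MEM=2 BR=0, R=1, W=2
[6] MUL needs rd=2 wr=1: RD_PORT; after: ALU=0 MUL=1 MEM=2 BR=0, R=1, W=2

issued = [0, 1, 2]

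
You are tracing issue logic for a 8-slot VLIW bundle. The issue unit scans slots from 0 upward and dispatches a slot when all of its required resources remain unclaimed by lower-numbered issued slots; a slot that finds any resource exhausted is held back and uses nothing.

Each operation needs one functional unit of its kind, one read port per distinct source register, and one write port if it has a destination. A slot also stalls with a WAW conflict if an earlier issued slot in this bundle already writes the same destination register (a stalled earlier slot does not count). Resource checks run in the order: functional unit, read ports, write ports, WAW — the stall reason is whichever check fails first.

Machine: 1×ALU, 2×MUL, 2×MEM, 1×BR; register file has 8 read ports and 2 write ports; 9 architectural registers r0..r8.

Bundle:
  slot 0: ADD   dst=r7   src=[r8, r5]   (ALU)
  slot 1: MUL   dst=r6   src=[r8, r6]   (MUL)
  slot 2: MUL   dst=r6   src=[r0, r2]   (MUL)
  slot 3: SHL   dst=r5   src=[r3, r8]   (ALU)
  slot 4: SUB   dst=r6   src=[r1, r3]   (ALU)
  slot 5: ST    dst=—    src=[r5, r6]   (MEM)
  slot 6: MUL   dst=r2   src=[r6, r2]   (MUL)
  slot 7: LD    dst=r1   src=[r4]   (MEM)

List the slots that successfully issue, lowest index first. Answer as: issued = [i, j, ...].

issued = [0, 1, 5]

  0. ALU→r7 ⇒ go  {0A/2Mu/2Ld/1B | 6r 1w}
  1. MUL→r6 ⇒ go  {0A/1Mu/2Ld/1B | 4r 0w}
  2. MUL→r6 ⇒ no(WR_PORT)  {0A/1Mu/2Ld/1B | 4r 0w}
  3. ALU→r5 ⇒ no(FU)  {0A/1Mu/2Ld/1B | 4r 0w}
  4. ALU→r6 ⇒ no(FU)  {0A/1Mu/2Ld/1B | 4r 0w}
  5. MEM ⇒ go  {0A/1Mu/1Ld/1B | 2r 0w}
  6. MUL→r2 ⇒ no(WR_PORT)  {0A/1Mu/1Ld/1B | 2r 0w}
  7. MEM→r1 ⇒ no(WR_PORT)  {0A/1Mu/1Ld/1B | 2r 0w}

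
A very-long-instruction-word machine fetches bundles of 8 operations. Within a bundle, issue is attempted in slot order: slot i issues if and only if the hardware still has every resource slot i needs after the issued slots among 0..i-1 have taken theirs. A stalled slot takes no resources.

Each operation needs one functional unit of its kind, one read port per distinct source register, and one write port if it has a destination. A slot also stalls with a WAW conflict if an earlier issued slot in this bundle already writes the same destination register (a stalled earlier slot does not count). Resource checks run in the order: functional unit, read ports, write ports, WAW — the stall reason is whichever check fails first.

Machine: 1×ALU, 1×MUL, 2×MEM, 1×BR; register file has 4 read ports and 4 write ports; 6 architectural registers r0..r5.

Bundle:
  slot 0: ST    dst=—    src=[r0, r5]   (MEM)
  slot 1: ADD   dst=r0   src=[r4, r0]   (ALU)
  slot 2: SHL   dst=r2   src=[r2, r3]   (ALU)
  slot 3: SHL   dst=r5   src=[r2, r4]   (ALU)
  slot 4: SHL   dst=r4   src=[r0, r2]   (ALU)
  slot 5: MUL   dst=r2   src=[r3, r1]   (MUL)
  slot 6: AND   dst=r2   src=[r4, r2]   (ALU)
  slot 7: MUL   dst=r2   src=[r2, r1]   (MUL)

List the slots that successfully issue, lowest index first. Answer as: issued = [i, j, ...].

[0] MEM needs rd=2 wr=0: ok; after: ALU=1 MUL=1 MEM=1 BR=1, R=2, W=4
[1] ALU needs rd=2 wr=1: ok; after: ALU=0 MUL=1 MEM=1 BR=1, R=0, W=3
[2] ALU needs rd=2 wr=1: FU; after: ALU=0 MUL=1 MEM=1 BR=1, R=0, W=3
[3] ALU needs rd=2 wr=1: FU; after: ALU=0 MUL=1 MEM=1 BR=1, R=0, W=3
[4] ALU needs rd=2 wr=1: FU; after: ALU=0 MUL=1 MEM=1 BR=1, R=0, W=3
[5] MUL needs rd=2 wr=1: RD_PORT; after: ALU=0 MUL=1 MEM=1 BR=1, R=0, W=3
[6] ALU needs rd=2 wr=1: FU; after: ALU=0 MUL=1 MEM=1 BR=1, R=0, W=3
[7] MUL needs rd=2 wr=1: RD_PORT; after: ALU=0 MUL=1 MEM=1 BR=1, R=0, W=3

issued = [0, 1]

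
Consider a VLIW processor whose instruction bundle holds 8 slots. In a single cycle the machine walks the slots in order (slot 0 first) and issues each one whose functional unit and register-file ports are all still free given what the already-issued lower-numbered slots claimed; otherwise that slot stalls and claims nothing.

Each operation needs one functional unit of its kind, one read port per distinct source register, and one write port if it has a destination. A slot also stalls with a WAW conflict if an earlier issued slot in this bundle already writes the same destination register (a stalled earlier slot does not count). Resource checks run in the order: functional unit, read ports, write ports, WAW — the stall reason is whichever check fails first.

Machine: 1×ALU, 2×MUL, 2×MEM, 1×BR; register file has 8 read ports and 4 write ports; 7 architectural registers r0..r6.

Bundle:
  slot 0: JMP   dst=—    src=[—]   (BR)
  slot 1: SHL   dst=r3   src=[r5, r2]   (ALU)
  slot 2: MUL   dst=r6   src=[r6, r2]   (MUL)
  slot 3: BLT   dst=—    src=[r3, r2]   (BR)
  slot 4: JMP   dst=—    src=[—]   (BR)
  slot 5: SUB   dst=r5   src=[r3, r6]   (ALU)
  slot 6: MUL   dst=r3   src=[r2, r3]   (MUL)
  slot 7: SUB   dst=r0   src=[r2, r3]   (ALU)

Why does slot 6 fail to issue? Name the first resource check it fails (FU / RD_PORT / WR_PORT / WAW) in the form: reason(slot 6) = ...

[0] BR needs rd=0 wr=0: ok; after: ALU=1 MUL=2 MEM=2 BR=0, R=8, W=4
[1] ALU needs rd=2 wr=1: ok; after: ALU=0 MUL=2 MEM=2 BR=0, R=6, W=3
[2] MUL needs rd=2 wr=1: ok; after: ALU=0 MUL=1 MEM=2 BR=0, R=4, W=2
[3] BR needs rd=2 wr=0: FU; after: ALU=0 MUL=1 MEM=2 BR=0, R=4, W=2
[4] BR needs rd=0 wr=0: FU; after: ALU=0 MUL=1 MEM=2 BR=0, R=4, W=2
[5] ALU needs rd=2 wr=1: FU; after: ALU=0 MUL=1 MEM=2 BR=0, R=4, W=2
[6] MUL needs rd=2 wr=1: WAW; after: ALU=0 MUL=1 MEM=2 BR=0, R=4, W=2
[7] ALU needs rd=2 wr=1: FU; after: ALU=0 MUL=1 MEM=2 BR=0, R=4, W=2

reason(slot 6) = WAW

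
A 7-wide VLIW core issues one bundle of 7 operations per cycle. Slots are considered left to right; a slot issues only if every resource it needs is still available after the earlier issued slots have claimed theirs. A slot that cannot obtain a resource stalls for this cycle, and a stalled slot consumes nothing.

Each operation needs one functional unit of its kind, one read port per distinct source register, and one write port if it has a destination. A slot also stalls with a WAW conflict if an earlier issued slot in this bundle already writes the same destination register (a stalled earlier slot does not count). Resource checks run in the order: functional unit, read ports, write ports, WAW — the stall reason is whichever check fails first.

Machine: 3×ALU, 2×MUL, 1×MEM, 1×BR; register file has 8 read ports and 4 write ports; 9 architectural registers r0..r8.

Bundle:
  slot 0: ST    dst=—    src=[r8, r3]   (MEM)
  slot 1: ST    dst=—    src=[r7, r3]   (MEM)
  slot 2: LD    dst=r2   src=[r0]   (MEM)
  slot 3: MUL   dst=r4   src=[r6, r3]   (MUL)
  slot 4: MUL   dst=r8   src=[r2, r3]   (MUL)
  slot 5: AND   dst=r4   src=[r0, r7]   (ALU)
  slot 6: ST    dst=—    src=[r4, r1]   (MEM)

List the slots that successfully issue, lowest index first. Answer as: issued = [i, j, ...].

issued = [0, 3, 4]

(0) want 1×MEM +2rd +0wr — yes → AL3|MU2|ME0|BR1|rd6|wr4
(1) want 1×MEM +2rd +0wr — FU → AL3|MU2|ME0|BR1|rd6|wr4
(2) want 1×MEM +1rd +1wr — FU → AL3|MU2|ME0|BR1|rd6|wr4
(3) want 1×MUL +2rd +1wr — yes → AL3|MU1|ME0|BR1|rd4|wr3
(4) want 1×MUL +2rd +1wr — yes → AL3|MU0|ME0|BR1|rd2|wr2
(5) want 1×ALU +2rd +1wr — WAW → AL3|MU0|ME0|BR1|rd2|wr2
(6) want 1×MEM +2rd +0wr — FU → AL3|MU0|ME0|BR1|rd2|wr2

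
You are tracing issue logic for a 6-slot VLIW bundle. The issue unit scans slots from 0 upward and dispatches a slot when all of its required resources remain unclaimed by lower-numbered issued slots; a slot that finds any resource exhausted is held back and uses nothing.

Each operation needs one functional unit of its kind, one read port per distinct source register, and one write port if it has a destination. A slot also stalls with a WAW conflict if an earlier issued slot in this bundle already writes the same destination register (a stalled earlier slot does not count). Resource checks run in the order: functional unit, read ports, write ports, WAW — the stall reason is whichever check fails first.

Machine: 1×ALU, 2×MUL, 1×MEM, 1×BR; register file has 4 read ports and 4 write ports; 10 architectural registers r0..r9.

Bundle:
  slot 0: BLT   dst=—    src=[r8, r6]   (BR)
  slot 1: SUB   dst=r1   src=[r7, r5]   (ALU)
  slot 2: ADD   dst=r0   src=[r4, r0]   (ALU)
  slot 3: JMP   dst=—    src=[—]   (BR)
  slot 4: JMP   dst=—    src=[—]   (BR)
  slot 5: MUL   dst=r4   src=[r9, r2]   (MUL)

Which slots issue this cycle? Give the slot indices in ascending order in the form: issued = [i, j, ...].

issued = [0, 1]

(0) want 1×BR +2rd +0wr — yes → AL1|MU2|ME1|BR0|rd2|wr4
(1) want 1×ALU +2rd +1wr — yes → AL0|MU2|ME1|BR0|rd0|wr3
(2) want 1×ALU +2rd +1wr — FU → AL0|MU2|ME1|BR0|rd0|wr3
(3) want 1×BR +0rd +0wr — FU → AL0|MU2|ME1|BR0|rd0|wr3
(4) want 1×BR +0rd +0wr — FU → AL0|MU2|ME1|BR0|rd0|wr3
(5) want 1×MUL +2rd +1wr — RD_PORT → AL0|MU2|ME1|BR0|rd0|wr3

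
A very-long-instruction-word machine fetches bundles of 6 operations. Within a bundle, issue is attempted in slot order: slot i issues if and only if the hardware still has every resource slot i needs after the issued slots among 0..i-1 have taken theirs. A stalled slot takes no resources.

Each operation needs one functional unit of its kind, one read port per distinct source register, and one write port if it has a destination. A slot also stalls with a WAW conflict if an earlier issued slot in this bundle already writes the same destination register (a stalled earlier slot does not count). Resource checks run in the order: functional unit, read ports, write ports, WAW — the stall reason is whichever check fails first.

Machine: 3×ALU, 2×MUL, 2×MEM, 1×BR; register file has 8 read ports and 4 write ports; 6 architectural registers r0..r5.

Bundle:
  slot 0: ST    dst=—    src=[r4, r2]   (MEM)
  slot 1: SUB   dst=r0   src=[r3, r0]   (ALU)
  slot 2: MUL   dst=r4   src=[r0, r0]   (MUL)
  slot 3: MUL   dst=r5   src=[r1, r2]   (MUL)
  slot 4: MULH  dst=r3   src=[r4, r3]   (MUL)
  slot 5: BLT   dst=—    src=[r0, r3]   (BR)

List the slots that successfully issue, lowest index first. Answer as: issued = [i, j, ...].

issued = [0, 1, 2, 3]

[0] MEM needs rd=2 wr=0: ok; after: ALU=3 MUL=2 MEM=1 BR=1, R=6, W=4
[1] ALU needs rd=2 wr=1: ok; after: ALU=2 MUL=2 MEM=1 BR=1, R=4, W=3
[2] MUL needs rd=1 wr=1: ok; after: ALU=2 MUL=1 MEM=1 BR=1, R=3, W=2
[3] MUL needs rd=2 wr=1: ok; after: ALU=2 MUL=0 MEM=1 BR=1, R=1, W=1
[4] MUL needs rd=2 wr=1: FU; after: ALU=2 MUL=0 MEM=1 BR=1, R=1, W=1
[5] BR needs rd=2 wr=0: RD_PORT; after: ALU=2 MUL=0 MEM=1 BR=1, R=1, W=1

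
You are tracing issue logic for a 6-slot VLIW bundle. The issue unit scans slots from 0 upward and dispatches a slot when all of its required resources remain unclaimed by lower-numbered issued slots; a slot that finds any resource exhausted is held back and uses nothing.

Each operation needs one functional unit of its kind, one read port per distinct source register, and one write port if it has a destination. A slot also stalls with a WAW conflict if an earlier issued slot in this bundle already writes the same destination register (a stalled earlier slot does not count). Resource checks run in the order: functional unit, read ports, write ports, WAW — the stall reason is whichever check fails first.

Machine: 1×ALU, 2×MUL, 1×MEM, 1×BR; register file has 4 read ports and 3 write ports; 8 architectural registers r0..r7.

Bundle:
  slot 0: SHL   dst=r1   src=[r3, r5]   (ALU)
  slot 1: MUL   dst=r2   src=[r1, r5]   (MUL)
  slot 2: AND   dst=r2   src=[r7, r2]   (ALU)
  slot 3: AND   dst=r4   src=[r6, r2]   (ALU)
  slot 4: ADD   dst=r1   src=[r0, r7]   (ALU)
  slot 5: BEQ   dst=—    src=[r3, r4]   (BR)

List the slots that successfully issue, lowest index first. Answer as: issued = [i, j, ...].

slot 0 (ALU): ISSUE — free A0,Mu2,Ld1,B1 rp2 wp2
slot 1 (MUL): ISSUE — free A0,Mu1,Ld1,B1 rp0 wp1
slot 2 (ALU): stall FU — free A0,Mu1,Ld1,B1 rp0 wp1
slot 3 (ALU): stall FU — free A0,Mu1,Ld1,B1 rp0 wp1
slot 4 (ALU): stall FU — free A0,Mu1,Ld1,B1 rp0 wp1
slot 5 (BR): stall RD_PORT — free A0,Mu1,Ld1,B1 rp0 wp1

issued = [0, 1]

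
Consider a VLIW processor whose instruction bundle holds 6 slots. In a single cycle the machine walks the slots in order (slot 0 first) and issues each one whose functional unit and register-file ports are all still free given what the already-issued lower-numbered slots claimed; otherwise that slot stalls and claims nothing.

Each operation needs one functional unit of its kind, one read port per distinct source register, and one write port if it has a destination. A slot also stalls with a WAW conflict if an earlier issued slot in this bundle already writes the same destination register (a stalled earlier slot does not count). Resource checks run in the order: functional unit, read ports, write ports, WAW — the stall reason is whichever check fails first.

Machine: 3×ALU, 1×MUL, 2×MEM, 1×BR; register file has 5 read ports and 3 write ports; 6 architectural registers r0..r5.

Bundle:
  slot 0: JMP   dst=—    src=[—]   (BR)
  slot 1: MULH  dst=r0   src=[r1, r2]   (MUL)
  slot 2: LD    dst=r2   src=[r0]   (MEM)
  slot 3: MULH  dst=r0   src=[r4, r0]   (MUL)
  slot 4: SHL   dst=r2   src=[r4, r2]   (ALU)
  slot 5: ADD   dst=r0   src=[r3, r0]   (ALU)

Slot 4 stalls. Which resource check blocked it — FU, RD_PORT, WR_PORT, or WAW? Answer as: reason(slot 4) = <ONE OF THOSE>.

reason(slot 4) = WAW

  0. BR ⇒ go  {3A/1Mu/2Ld/0B | 5r 3w}
  1. MUL→r0 ⇒ go  {3A/0Mu/2Ld/0B | 3r 2w}
  2. MEM→r2 ⇒ go  {3A/0Mu/1Ld/0B | 2r 1w}
  3. MUL→r0 ⇒ no(FU)  {3A/0Mu/1Ld/0B | 2r 1w}
  4. ALU→r2 ⇒ no(WAW)  {3A/0Mu/1Ld/0B | 2r 1w}
  5. ALU→r0 ⇒ no(WAW)  {3A/0Mu/1Ld/0B | 2r 1w}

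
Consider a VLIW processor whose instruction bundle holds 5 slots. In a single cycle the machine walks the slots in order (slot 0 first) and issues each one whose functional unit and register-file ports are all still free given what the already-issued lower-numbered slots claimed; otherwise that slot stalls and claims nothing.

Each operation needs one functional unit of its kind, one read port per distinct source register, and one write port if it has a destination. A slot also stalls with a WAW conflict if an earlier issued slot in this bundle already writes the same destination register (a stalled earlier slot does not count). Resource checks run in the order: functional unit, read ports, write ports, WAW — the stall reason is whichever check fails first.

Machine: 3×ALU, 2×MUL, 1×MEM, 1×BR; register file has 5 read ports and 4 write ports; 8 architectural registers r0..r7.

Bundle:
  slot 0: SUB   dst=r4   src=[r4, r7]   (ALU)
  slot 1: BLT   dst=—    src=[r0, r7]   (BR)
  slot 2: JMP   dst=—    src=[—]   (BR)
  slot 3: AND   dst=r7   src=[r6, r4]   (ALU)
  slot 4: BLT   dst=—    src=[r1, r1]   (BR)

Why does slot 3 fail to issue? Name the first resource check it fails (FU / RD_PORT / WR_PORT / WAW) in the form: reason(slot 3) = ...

slot 0 (ALU): ISSUE — free A2,Mu2,Ld1,B1 rp3 wp3
slot 1 (BR): ISSUE — free A2,Mu2,Ld1,B0 rp1 wp3
slot 2 (BR): stall FU — free A2,Mu2,Ld1,B0 rp1 wp3
slot 3 (ALU): stall RD_PORT — free A2,Mu2,Ld1,B0 rp1 wp3
slot 4 (BR): stall FU — free A2,Mu2,Ld1,B0 rp1 wp3

reason(slot 3) = RD_PORT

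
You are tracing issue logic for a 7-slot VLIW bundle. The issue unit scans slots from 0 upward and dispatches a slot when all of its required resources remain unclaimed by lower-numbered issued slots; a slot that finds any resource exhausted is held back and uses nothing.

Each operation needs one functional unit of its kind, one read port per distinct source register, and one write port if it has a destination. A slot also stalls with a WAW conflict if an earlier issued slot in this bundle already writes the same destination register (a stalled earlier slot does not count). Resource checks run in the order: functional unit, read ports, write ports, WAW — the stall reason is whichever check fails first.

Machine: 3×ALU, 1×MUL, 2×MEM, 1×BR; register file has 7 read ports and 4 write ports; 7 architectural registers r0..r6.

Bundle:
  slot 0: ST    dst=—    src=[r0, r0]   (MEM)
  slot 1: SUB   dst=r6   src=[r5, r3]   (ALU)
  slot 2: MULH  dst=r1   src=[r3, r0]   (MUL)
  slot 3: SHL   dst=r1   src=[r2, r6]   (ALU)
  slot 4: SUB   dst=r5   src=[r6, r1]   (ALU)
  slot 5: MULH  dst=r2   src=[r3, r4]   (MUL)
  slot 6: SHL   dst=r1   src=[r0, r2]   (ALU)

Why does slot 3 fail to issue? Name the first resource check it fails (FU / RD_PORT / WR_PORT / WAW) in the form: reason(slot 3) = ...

slot 0 (MEM): ISSUE — free A3,Mu1,Ld1,B1 rp6 wp4
slot 1 (ALU): ISSUE — free A2,Mu1,Ld1,B1 rp4 wp3
slot 2 (MUL): ISSUE — free A2,Mu0,Ld1,B1 rp2 wp2
slot 3 (ALU): stall WAW — free A2,Mu0,Ld1,B1 rp2 wp2
slot 4 (ALU): ISSUE — free A1,Mu0,Ld1,B1 rp0 wp1
slot 5 (MUL): stall FU — free A1,Mu0,Ld1,B1 rp0 wp1
slot 6 (ALU): stall RD_PORT — free A1,Mu0,Ld1,B1 rp0 wp1

reason(slot 3) = WAW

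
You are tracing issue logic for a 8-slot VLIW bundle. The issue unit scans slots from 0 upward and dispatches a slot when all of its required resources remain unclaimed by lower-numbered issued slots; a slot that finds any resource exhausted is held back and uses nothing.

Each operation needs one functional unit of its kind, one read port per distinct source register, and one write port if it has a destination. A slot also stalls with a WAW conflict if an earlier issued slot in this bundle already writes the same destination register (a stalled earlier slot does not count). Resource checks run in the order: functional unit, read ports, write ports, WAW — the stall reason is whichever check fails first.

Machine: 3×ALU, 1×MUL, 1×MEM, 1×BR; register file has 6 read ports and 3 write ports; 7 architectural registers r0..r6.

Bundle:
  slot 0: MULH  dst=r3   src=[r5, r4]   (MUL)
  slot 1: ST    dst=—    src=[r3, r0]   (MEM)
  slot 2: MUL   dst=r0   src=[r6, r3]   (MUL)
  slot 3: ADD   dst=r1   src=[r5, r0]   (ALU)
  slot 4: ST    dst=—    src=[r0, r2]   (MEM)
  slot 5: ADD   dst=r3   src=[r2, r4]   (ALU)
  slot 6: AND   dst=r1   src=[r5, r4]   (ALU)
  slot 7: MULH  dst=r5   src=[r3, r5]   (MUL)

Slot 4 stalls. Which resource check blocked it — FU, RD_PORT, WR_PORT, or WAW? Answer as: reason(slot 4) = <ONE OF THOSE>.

reason(slot 4) = FU

(0) want 1×MUL +2rd +1wr — yes → AL3|MU0|ME1|BR1|rd4|wr2
(1) want 1×MEM +2rd +0wr — yes → AL3|MU0|ME0|BR1|rd2|wr2
(2) want 1×MUL +2rd +1wr — FU → AL3|MU0|ME0|BR1|rd2|wr2
(3) want 1×ALU +2rd +1wr — yes → AL2|MU0|ME0|BR1|rd0|wr1
(4) want 1×MEM +2rd +0wr — FU → AL2|MU0|ME0|BR1|rd0|wr1
(5) want 1×ALU +2rd +1wr — RD_PORT → AL2|MU0|ME0|BR1|rd0|wr1
(6) want 1×ALU +2rd +1wr — RD_PORT → AL2|MU0|ME0|BR1|rd0|wr1
(7) want 1×MUL +2rd +1wr — FU → AL2|MU0|ME0|BR1|rd0|wr1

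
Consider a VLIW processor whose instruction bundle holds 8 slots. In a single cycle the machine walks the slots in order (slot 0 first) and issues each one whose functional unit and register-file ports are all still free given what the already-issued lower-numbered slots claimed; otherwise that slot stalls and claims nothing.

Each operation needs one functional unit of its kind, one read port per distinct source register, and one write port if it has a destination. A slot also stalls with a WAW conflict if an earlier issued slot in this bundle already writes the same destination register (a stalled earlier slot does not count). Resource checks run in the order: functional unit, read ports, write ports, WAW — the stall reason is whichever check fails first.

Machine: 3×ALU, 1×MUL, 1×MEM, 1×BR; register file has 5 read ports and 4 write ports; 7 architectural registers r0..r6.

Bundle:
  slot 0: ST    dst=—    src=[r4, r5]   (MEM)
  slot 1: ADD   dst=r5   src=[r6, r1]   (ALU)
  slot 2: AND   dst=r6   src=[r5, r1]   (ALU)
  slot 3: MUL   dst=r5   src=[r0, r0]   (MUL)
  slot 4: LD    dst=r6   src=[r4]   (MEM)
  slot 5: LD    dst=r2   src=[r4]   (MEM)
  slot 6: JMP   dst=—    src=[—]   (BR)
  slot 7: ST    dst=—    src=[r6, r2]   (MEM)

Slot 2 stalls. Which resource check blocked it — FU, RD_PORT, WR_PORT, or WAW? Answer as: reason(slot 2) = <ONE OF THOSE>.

#0 MEM src=r4,r5 dispatched  <A:3 Mu:1 Ld:0 B:1 rd:3 wr:4>
#1 ALU src=r6,r1 dispatched  <A:2 Mu:1 Ld:0 B:1 rd:1 wr:3>
#2 ALU src=r5,r1 held:RD_PORT  <A:2 Mu:1 Ld:0 B:1 rd:1 wr:3>
#3 MUL src=r0,r0 held:WAW  <A:2 Mu:1 Ld:0 B:1 rd:1 wr:3>
#4 MEM src=r4 held:FU  <A:2 Mu:1 Ld:0 B:1 rd:1 wr:3>
#5 MEM src=r4 held:FU  <A:2 Mu:1 Ld:0 B:1 rd:1 wr:3>
#6 BR src=- dispatched  <A:2 Mu:1 Ld:0 B:0 rd:1 wr:3>
#7 MEM src=r6,r2 held:FU  <A:2 Mu:1 Ld:0 B:0 rd:1 wr:3>

reason(slot 2) = RD_PORT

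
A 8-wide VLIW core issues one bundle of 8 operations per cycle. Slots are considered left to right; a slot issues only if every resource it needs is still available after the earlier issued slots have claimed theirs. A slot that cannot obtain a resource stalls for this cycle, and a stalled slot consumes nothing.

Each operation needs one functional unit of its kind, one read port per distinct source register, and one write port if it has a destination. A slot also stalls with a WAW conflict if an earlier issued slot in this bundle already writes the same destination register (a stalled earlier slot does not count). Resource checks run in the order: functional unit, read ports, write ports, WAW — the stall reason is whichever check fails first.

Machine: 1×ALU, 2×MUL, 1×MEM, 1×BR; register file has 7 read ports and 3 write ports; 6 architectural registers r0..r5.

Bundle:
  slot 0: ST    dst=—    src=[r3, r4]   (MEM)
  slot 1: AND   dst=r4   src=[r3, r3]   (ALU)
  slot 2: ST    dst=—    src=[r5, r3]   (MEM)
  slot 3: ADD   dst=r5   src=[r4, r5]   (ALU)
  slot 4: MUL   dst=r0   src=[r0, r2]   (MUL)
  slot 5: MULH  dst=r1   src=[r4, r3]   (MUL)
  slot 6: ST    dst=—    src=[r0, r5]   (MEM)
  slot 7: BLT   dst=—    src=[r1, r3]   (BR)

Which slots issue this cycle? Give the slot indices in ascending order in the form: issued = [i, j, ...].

issued = [0, 1, 4, 5]

(0) want 1×MEM +2rd +0wr — yes → AL1|MU2|ME0|BR1|rd5|wr3
(1) want 1×ALU +1rd +1wr — yes → AL0|MU2|ME0|BR1|rd4|wr2
(2) want 1×MEM +2rd +0wr — FU → AL0|MU2|ME0|BR1|rd4|wr2
(3) want 1×ALU +2rd +1wr — FU → AL0|MU2|ME0|BR1|rd4|wr2
(4) want 1×MUL +2rd +1wr — yes → AL0|MU1|ME0|BR1|rd2|wr1
(5) want 1×MUL +2rd +1wr — yes → AL0|MU0|ME0|BR1|rd0|wr0
(6) want 1×MEM +2rd +0wr — FU → AL0|MU0|ME0|BR1|rd0|wr0
(7) want 1×BR +2rd +0wr — RD_PORT → AL0|MU0|ME0|BR1|rd0|wr0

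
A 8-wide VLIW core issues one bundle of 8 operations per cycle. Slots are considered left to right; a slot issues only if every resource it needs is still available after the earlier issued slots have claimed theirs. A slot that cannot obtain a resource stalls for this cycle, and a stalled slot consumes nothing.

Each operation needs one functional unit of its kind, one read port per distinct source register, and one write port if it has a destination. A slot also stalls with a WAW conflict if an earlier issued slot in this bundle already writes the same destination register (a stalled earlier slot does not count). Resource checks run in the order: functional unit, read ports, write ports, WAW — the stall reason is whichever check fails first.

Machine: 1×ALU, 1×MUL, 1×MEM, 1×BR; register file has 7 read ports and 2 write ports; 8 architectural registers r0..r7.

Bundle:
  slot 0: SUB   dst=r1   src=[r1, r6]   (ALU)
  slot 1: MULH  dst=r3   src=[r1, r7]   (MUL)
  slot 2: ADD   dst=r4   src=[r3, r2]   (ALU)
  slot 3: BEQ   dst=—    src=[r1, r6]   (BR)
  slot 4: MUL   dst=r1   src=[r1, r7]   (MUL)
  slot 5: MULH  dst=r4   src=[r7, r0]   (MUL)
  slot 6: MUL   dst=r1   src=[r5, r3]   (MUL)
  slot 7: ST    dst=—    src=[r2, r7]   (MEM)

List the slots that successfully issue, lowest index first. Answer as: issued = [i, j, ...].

issued = [0, 1, 3]

  0. ALU→r1 ⇒ go  {0A/1Mu/1Ld/1B | 5r 1w}
  1. MUL→r3 ⇒ go  {0A/0Mu/1Ld/1B | 3r 0w}
  2. ALU→r4 ⇒ no(FU)  {0A/0Mu/1Ld/1B | 3r 0w}
  3. BR ⇒ go  {0A/0Mu/1Ld/0B | 1r 0w}
  4. MUL→r1 ⇒ no(FU)  {0A/0Mu/1Ld/0B | 1r 0w}
  5. MUL→r4 ⇒ no(FU)  {0A/0Mu/1Ld/0B | 1r 0w}
  6. MUL→r1 ⇒ no(FU)  {0A/0Mu/1Ld/0B | 1r 0w}
  7. MEM ⇒ no(RD_PORT)  {0A/0Mu/1Ld/0B | 1r 0w}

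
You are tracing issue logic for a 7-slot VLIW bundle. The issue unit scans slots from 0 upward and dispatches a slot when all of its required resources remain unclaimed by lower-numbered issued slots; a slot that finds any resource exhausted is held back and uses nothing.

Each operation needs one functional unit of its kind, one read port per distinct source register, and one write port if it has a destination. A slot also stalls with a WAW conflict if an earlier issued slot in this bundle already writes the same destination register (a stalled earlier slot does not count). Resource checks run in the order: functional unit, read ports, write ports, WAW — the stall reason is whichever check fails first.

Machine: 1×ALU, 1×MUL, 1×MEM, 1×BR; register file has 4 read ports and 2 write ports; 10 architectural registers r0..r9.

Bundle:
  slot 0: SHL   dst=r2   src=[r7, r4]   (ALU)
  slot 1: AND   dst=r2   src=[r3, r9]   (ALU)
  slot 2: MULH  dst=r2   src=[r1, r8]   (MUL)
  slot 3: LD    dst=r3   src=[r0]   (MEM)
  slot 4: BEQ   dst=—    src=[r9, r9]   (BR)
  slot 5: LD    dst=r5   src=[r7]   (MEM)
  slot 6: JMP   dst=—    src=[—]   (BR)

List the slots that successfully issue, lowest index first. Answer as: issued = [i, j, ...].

issued = [0, 3, 4]

slot 0 (ALU): ISSUE — free A0,Mu1,Ld1,B1 rp2 wp1
slot 1 (ALU): stall FU — free A0,Mu1,Ld1,B1 rp2 wp1
slot 2 (MUL): stall WAW — free A0,Mu1,Ld1,B1 rp2 wp1
slot 3 (MEM): ISSUE — free A0,Mu1,Ld0,B1 rp1 wp0
slot 4 (BR): ISSUE — free A0,Mu1,Ld0,B0 rp0 wp0
slot 5 (MEM): stall FU — free A0,Mu1,Ld0,B0 rp0 wp0
slot 6 (BR): stall FU — free A0,Mu1,Ld0,B0 rp0 wp0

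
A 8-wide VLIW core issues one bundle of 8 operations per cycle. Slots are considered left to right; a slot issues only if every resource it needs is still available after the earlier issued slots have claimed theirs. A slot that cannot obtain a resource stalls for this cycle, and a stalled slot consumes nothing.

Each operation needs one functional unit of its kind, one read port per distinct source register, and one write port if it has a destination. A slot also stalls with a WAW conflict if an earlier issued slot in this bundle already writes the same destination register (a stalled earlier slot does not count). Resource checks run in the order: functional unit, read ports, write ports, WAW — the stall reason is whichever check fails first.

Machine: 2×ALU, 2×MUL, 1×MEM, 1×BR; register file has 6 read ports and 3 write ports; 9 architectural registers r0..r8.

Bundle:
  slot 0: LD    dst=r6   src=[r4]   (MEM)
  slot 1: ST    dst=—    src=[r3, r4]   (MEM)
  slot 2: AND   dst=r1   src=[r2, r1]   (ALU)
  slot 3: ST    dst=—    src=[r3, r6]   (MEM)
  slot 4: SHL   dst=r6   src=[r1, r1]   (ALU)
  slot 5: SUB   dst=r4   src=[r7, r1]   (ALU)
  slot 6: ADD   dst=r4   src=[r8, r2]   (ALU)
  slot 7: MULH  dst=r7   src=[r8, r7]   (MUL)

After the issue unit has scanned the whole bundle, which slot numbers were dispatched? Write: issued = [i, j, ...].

(0) want 1×MEM +1rd +1wr — yes → AL2|MU2|ME0|BR1|rd5|wr2
(1) want 1×MEM +2rd +0wr — FU → AL2|MU2|ME0|BR1|rd5|wr2
(2) want 1×ALU +2rd +1wr — yes → AL1|MU2|ME0|BR1|rd3|wr1
(3) want 1×MEM +2rd +0wr — FU → AL1|MU2|ME0|BR1|rd3|wr1
(4) want 1×ALU +1rd +1wr — WAW → AL1|MU2|ME0|BR1|rd3|wr1
(5) want 1×ALU +2rd +1wr — yes → AL0|MU2|ME0|BR1|rd1|wr0
(6) want 1×ALU +2rd +1wr — FU → AL0|MU2|ME0|BR1|rd1|wr0
(7) want 1×MUL +2rd +1wr — RD_PORT → AL0|MU2|ME0|BR1|rd1|wr0

issued = [0, 2, 5]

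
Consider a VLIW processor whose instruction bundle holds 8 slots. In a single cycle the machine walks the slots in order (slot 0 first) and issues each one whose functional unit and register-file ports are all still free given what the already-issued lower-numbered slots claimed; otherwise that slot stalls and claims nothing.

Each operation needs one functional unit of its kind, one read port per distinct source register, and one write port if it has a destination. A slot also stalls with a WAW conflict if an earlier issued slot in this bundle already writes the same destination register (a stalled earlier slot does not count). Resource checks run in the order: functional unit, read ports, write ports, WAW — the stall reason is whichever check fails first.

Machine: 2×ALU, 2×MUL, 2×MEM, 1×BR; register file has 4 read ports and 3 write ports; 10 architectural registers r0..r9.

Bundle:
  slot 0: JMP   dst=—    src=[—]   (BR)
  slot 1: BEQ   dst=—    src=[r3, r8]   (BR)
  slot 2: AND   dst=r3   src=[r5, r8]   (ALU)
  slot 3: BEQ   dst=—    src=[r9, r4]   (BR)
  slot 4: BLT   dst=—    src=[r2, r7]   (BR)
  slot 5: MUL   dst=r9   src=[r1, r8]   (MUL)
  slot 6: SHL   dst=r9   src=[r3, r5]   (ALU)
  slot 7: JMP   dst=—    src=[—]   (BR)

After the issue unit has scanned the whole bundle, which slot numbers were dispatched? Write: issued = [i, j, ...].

issued = [0, 2, 5]

  0. BR ⇒ go  {2A/2Mu/2Ld/0B | 4r 3w}
  1. BR ⇒ no(FU)  {2A/2Mu/2Ld/0B | 4r 3w}
  2. ALU→r3 ⇒ go  {1A/2Mu/2Ld/0B | 2r 2w}
  3. BR ⇒ no(FU)  {1A/2Mu/2Ld/0B | 2r 2w}
  4. BR ⇒ no(FU)  {1A/2Mu/2Ld/0B | 2r 2w}
  5. MUL→r9 ⇒ go  {1A/1Mu/2Ld/0B | 0r 1w}
  6. ALU→r9 ⇒ no(RD_PORT)  {1A/1Mu/2Ld/0B | 0r 1w}
  7. BR ⇒ no(FU)  {1A/1Mu/2Ld/0B | 0r 1w}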